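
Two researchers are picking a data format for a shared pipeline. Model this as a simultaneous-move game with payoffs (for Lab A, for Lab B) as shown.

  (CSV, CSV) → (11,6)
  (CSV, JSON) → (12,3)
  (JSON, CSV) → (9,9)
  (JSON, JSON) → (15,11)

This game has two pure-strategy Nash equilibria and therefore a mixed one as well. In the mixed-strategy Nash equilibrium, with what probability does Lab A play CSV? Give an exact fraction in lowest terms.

2/5

Lab A's mix p on CSV must make Lab B indifferent between CSV and JSON.
Lab B's payoff from CSV: 6p + 9(1−p). From JSON: 3p + 11(1−p).
Set equal: 3p = 2(1−p) → p = 2/5.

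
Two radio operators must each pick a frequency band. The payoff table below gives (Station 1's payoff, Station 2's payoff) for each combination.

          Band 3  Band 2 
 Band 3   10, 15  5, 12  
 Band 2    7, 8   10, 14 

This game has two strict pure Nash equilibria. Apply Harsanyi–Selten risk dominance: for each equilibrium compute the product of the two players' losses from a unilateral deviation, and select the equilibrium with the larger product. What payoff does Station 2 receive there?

At both Band 3: Station 1 loses 10 − 7 = 3 by deviating; Station 2 loses 15 − 12 = 3. Product = 3·3 = 9.
At both Band 2: Station 1 loses 10 − 5 = 5 by deviating; Station 2 loses 14 − 8 = 6. Product = 5·6 = 30.
30 > 9, so both Band 2 is risk-dominant. Station 2's payoff there is 14.

14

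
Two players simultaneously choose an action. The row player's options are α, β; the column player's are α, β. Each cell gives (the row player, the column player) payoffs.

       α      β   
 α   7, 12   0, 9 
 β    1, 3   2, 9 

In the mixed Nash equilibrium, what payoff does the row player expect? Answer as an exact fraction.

7/4

The column player mixes with probability q on α, chosen so the row player is indifferent: 7q + 0(1−q) = 1q + 2(1−q) gives q = 1/4.
The row player's expected payoff (from either row, since indifferent) is 7·1/4 + 0·3/4 = 7/4.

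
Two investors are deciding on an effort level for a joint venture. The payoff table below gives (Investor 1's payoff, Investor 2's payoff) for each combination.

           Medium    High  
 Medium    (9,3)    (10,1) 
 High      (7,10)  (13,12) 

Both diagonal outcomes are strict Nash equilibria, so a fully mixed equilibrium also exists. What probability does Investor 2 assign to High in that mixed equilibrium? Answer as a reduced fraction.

2/5

Investor 2's mix q on Medium must make Investor 1 indifferent between Medium and High.
Investor 1's payoff from Medium: 9q + 10(1−q). From High: 7q + 13(1−q).
Set equal: 2q = 3(1−q) → q = 3/5.
Probability on High is 1 − 3/5 = 2/5.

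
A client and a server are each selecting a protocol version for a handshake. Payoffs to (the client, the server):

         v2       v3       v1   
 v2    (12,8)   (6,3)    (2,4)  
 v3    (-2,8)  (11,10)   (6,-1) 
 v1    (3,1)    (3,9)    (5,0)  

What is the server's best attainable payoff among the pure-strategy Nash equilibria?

Both v2 is a pure NE (the client: 12 ≥ 3; the server: 8 ≥ 4). The server gets 8.
Both v3 is a pure NE (the client: 11 ≥ 6; the server: 10 ≥ 8). The server gets 10.
Every other cell has a profitable deviation for at least one player. Highest of {8, 10} is 10.

10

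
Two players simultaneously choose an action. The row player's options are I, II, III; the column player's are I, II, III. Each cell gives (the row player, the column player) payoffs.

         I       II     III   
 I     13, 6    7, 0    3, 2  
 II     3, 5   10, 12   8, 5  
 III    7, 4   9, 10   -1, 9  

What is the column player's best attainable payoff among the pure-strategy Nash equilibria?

12

Both I is a pure NE (the row player: 13 ≥ 7; the column player: 6 ≥ 2). The column player gets 6.
Both II is a pure NE (the row player: 10 ≥ 9; the column player: 12 ≥ 5). The column player gets 12.
Every other cell has a profitable deviation for at least one player. Highest of {6, 12} is 12.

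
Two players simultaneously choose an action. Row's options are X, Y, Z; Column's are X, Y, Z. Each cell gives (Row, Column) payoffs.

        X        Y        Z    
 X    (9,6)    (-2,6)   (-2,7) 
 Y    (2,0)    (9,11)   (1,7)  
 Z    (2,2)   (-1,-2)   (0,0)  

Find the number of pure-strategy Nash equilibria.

Both Y: Row gets 9 (best alternative -1); Column gets 11 (best alternative 7). Neither deviates — NE.
Both X is not a NE: Column would switch to Z (7 > 6).
No other cell survives both best-response checks, so there is 1 pure NE.

1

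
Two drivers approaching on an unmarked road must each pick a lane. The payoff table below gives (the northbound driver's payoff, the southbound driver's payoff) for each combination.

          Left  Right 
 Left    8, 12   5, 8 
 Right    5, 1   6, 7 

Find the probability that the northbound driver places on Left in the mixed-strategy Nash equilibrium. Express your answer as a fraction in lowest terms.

The northbound driver's mix p on Left must make the southbound driver indifferent between Left and Right.
The southbound driver's payoff from Left: 12p + 1(1−p). From Right: 8p + 7(1−p).
Set equal: 4p = 6(1−p) → p = 6/10 = 3/5.

3/5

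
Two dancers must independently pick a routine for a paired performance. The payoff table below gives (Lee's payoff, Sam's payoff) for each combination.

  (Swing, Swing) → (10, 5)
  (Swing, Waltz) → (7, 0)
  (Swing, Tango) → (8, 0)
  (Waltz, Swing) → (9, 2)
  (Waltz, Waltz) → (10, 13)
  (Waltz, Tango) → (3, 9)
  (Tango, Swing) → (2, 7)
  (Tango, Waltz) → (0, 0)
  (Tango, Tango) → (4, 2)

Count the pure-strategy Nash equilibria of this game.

2

Both Swing: Lee gets 10 (best alternative 9); Sam gets 5 (best alternative 0). Neither deviates — NE.
Both Waltz: Lee gets 10 (best alternative 7); Sam gets 13 (best alternative 9). Neither deviates — NE.
Both Tango is not a NE: Lee would switch to Swing (8 > 4).
No other cell survives both best-response checks, so there are 2 pure NE.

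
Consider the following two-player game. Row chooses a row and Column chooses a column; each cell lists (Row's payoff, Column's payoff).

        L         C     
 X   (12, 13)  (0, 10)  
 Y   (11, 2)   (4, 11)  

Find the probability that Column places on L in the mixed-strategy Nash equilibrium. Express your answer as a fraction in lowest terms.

4/5

Column's mix q on L must make Row indifferent between X and Y.
Row's payoff from X: 12q + 0(1−q). From Y: 11q + 4(1−q).
Set equal: 1q = 4(1−q) → q = 4/5.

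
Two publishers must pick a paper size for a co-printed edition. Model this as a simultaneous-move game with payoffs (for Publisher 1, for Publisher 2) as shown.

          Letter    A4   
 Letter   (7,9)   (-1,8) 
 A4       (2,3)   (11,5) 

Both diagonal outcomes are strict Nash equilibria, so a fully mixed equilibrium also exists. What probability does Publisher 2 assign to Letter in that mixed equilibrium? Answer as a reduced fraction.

Publisher 2's mix q on Letter must make Publisher 1 indifferent between Letter and A4.
Publisher 1's payoff from Letter: 7q + (-1)(1−q). From A4: 2q + 11(1−q).
Set equal: 5q = 12(1−q) → q = 12/17.

12/17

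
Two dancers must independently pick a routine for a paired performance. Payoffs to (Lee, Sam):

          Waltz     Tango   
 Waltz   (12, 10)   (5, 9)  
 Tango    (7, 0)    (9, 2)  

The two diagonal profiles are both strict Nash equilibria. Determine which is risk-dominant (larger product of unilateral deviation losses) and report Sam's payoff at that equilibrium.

2

At both Waltz: Lee loses 12 − 7 = 5 by deviating; Sam loses 10 − 9 = 1. Product = 5·1 = 5.
At both Tango: Lee loses 9 − 5 = 4 by deviating; Sam loses 2 − 0 = 2. Product = 4·2 = 8.
8 > 5, so both Tango is risk-dominant. Sam's payoff there is 2.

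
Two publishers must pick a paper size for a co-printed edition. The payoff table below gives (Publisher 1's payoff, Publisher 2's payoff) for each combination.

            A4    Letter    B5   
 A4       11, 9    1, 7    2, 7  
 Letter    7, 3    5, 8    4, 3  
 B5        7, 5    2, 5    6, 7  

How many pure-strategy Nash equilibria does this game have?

3

Both A4: Publisher 1 gets 11 (best alternative 7); Publisher 2 gets 9 (best alternative 7). Neither deviates — NE.
Both Letter: Publisher 1 gets 5 (best alternative 2); Publisher 2 gets 8 (best alternative 3). Neither deviates — NE.
Both B5: Publisher 1 gets 6 (best alternative 4); Publisher 2 gets 7 (best alternative 5). Neither deviates — NE.
(Letter, B5) is not a NE: Publisher 1 would switch to B5 (6 > 4).
No other cell survives both best-response checks, so there are 3 pure NE.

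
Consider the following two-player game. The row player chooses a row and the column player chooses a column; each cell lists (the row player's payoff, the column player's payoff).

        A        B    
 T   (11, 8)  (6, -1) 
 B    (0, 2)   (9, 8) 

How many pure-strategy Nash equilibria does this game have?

2

(T, A): the row player gets 11 (best alternative 0); the column player gets 8 (best alternative -1). Neither deviates — NE.
(B, B): the row player gets 9 (best alternative 6); the column player gets 8 (best alternative 2). Neither deviates — NE.
(T, B) is not a NE: the row player would switch to B (9 > 6).
No other cell survives both best-response checks, so there are 2 pure NE.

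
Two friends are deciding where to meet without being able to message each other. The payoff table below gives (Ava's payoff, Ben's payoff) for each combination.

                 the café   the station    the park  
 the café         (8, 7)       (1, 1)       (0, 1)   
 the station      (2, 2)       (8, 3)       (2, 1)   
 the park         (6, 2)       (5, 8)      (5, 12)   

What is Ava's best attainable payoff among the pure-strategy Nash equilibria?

8

Both the café is a pure NE (Ava: 8 ≥ 6; Ben: 7 ≥ 1). Ava gets 8.
Both the station is a pure NE (Ava: 8 ≥ 5; Ben: 3 ≥ 2). Ava gets 8.
Both the park is a pure NE (Ava: 5 ≥ 2; Ben: 12 ≥ 8). Ava gets 5.
Every other cell has a profitable deviation for at least one player. Highest of {8, 8, 5} is 8.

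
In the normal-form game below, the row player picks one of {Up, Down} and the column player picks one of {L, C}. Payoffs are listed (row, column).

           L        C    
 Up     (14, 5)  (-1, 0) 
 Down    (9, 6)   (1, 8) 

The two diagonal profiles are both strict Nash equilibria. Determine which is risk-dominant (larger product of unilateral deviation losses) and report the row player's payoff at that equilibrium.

14

At (Up, L): the row player loses 14 − 9 = 5 by deviating; the column player loses 5 − 0 = 5. Product = 5·5 = 25.
At (Down, C): the row player loses 1 − (-1) = 2 by deviating; the column player loses 8 − 6 = 2. Product = 2·2 = 4.
25 > 4, so (Up, L) is risk-dominant. The row player's payoff there is 14.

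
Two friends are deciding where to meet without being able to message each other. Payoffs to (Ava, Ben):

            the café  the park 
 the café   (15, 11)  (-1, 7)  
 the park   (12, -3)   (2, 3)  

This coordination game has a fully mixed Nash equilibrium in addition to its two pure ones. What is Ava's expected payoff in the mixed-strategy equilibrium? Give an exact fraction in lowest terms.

Ben mixes with probability q on the café, chosen so Ava is indifferent: 15q + (-1)(1−q) = 12q + 2(1−q) gives q = 1/2.
Ava's expected payoff (from either row, since indifferent) is 15·1/2 + (-1)·1/2 = 7.

7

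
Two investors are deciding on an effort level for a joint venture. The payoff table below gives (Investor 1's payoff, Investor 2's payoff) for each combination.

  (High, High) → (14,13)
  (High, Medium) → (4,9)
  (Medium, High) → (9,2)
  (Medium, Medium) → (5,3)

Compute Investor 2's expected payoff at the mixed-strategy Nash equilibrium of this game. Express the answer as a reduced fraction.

Investor 1 mixes with probability p on High, chosen so Investor 2 is indifferent: 13p + 2(1−p) = 9p + 3(1−p) gives p = 1/5.
Investor 2's expected payoff is 13·1/5 + 2·4/5 = 21/5.

21/5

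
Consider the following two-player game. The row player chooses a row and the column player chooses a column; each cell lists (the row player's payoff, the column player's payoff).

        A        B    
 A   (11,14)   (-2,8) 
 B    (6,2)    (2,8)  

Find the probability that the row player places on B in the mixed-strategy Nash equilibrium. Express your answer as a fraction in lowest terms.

The row player's mix p on A must make the column player indifferent between A and B.
The column player's payoff from A: 14p + 2(1−p). From B: 8p + 8(1−p).
Set equal: 6p = 6(1−p) → p = 6/12 = 1/2.
Probability on B is 1 − 1/2 = 1/2.

1/2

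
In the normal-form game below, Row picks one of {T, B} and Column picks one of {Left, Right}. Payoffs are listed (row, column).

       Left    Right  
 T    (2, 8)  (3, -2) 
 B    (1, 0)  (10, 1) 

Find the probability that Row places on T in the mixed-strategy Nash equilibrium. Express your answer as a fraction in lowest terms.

1/11

Row's mix p on T must make Column indifferent between Left and Right.
Column's payoff from Left: 8p + 0(1−p). From Right: (-2)p + 1(1−p).
Set equal: 10p = 1(1−p) → p = 1/11.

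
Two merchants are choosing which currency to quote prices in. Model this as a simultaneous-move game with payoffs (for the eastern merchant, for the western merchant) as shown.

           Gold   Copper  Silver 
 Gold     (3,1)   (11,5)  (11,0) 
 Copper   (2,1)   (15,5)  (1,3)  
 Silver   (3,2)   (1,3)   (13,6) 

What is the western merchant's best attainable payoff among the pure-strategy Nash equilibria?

Both Copper is a pure NE (the eastern merchant: 15 ≥ 11; the western merchant: 5 ≥ 3). The western merchant gets 5.
Both Silver is a pure NE (the eastern merchant: 13 ≥ 11; the western merchant: 6 ≥ 3). The western merchant gets 6.
Every other cell has a profitable deviation for at least one player. Highest of {5, 6} is 6.

6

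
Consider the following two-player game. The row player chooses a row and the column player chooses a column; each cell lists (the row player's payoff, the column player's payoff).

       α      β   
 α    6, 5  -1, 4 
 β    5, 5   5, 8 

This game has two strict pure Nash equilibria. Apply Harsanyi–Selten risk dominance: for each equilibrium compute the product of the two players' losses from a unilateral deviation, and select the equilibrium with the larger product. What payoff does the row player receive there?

5

At both α: the row player loses 6 − 5 = 1 by deviating; the column player loses 5 − 4 = 1. Product = 1·1 = 1.
At both β: the row player loses 5 − (-1) = 6 by deviating; the column player loses 8 − 5 = 3. Product = 6·3 = 18.
18 > 1, so both β is risk-dominant. The row player's payoff there is 5.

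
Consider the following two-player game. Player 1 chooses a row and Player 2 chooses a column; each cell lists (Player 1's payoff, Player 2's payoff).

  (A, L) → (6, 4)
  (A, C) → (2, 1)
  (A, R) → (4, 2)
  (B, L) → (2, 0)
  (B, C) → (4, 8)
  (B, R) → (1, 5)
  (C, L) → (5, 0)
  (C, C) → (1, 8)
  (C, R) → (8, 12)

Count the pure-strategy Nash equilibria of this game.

3

(A, L): Player 1 gets 6 (best alternative 5); Player 2 gets 4 (best alternative 2). Neither deviates — NE.
(B, C): Player 1 gets 4 (best alternative 2); Player 2 gets 8 (best alternative 5). Neither deviates — NE.
(C, R): Player 1 gets 8 (best alternative 4); Player 2 gets 12 (best alternative 8). Neither deviates — NE.
(A, C) is not a NE: Player 1 would switch to B (4 > 2).
No other cell survives both best-response checks, so there are 3 pure NE.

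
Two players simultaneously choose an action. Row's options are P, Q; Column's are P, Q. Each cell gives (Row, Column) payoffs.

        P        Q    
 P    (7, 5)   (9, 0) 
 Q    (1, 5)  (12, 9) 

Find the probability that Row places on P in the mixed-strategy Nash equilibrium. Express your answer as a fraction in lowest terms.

Row's mix p on P must make Column indifferent between P and Q.
Column's payoff from P: 5p + 5(1−p). From Q: 0p + 9(1−p).
Set equal: 5p = 4(1−p) → p = 4/9.

4/9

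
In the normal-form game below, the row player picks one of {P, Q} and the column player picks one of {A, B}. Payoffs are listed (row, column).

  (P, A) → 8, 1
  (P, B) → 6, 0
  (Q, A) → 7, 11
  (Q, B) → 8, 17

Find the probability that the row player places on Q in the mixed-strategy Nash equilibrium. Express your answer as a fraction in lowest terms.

1/7

The row player's mix p on P must make the column player indifferent between A and B.
The column player's payoff from A: 1p + 11(1−p). From B: 0p + 17(1−p).
Set equal: 1p = 6(1−p) → p = 6/7.
Probability on Q is 1 − 6/7 = 1/7.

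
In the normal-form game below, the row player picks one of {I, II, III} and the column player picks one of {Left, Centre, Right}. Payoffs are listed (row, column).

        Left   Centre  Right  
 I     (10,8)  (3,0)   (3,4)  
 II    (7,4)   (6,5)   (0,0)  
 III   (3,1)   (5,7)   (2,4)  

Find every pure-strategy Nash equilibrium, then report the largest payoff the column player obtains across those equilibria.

8

(I, Left) is a pure NE (the row player: 10 ≥ 7; the column player: 8 ≥ 4). The column player gets 8.
(II, Centre) is a pure NE (the row player: 6 ≥ 5; the column player: 5 ≥ 4). The column player gets 5.
Every other cell has a profitable deviation for at least one player. Highest of {8, 5} is 8.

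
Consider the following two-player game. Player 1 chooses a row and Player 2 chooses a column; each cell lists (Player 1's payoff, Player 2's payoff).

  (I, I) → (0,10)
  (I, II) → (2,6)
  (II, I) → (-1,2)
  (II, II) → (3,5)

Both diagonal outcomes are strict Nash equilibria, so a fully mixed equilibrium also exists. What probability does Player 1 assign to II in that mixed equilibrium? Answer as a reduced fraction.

Player 1's mix p on I must make Player 2 indifferent between I and II.
Player 2's payoff from I: 10p + 2(1−p). From II: 6p + 5(1−p).
Set equal: 4p = 3(1−p) → p = 3/7.
Probability on II is 1 − 3/7 = 4/7.

4/7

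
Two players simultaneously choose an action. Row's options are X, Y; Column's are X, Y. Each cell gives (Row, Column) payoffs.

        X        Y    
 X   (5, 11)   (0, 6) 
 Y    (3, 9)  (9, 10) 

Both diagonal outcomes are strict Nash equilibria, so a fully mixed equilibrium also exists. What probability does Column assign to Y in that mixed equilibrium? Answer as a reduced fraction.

2/11

Column's mix q on X must make Row indifferent between X and Y.
Row's payoff from X: 5q + 0(1−q). From Y: 3q + 9(1−q).
Set equal: 2q = 9(1−q) → q = 9/11.
Probability on Y is 1 − 9/11 = 2/11.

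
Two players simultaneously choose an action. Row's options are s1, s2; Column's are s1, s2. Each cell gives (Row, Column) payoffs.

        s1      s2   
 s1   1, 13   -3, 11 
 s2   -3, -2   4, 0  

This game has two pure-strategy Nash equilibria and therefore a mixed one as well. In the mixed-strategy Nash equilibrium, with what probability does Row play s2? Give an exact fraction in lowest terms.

1/2

Row's mix p on s1 must make Column indifferent between s1 and s2.
Column's payoff from s1: 13p + (-2)(1−p). From s2: 11p + 0(1−p).
Set equal: 2p = 2(1−p) → p = 2/4 = 1/2.
Probability on s2 is 1 − 1/2 = 1/2.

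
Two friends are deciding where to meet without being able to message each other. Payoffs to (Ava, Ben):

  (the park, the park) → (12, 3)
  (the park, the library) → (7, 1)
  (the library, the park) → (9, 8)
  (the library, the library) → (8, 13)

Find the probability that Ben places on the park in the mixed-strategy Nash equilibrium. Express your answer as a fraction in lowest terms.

1/4

Ben's mix q on the park must make Ava indifferent between the park and the library.
Ava's payoff from the park: 12q + 7(1−q). From the library: 9q + 8(1−q).
Set equal: 3q = 1(1−q) → q = 1/4.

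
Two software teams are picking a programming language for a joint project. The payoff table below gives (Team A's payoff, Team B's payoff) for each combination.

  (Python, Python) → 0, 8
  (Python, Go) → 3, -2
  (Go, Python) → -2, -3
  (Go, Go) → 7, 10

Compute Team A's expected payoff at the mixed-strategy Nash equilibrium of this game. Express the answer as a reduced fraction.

Team B mixes with probability q on Python, chosen so Team A is indifferent: 0q + 3(1−q) = (-2)q + 7(1−q) gives q = 2/3.
Team A's expected payoff (from either row, since indifferent) is 0·2/3 + 3·1/3 = 1.

1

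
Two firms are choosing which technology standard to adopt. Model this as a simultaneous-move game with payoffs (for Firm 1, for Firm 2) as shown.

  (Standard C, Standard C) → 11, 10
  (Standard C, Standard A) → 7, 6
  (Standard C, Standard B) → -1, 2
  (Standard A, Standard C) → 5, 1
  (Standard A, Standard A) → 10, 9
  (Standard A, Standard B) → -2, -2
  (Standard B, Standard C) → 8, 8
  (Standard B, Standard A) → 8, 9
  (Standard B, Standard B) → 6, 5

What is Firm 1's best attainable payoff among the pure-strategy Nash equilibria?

Both Standard C is a pure NE (Firm 1: 11 ≥ 8; Firm 2: 10 ≥ 6). Firm 1 gets 11.
Both Standard A is a pure NE (Firm 1: 10 ≥ 8; Firm 2: 9 ≥ 1). Firm 1 gets 10.
Every other cell has a profitable deviation for at least one player. Highest of {11, 10} is 11.

11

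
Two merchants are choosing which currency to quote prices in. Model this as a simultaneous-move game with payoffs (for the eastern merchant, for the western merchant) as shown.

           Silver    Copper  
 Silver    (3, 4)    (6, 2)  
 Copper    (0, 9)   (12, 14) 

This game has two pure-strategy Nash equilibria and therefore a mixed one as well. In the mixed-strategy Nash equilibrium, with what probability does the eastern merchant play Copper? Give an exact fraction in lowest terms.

2/7

The eastern merchant's mix p on Silver must make the western merchant indifferent between Silver and Copper.
The western merchant's payoff from Silver: 4p + 9(1−p). From Copper: 2p + 14(1−p).
Set equal: 2p = 5(1−p) → p = 5/7.
Probability on Copper is 1 − 5/7 = 2/7.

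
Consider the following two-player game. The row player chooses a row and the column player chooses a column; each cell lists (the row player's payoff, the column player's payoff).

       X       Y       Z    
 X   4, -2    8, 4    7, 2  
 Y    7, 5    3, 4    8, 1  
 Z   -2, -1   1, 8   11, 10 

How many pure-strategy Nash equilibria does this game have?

(X, Y): the row player gets 8 (best alternative 3); the column player gets 4 (best alternative 2). Neither deviates — NE.
(Y, X): the row player gets 7 (best alternative 4); the column player gets 5 (best alternative 4). Neither deviates — NE.
Both Z: the row player gets 11 (best alternative 8); the column player gets 10 (best alternative 8). Neither deviates — NE.
Both Y is not a NE: the row player would switch to X (8 > 3).
No other cell survives both best-response checks, so there are 3 pure NE.

3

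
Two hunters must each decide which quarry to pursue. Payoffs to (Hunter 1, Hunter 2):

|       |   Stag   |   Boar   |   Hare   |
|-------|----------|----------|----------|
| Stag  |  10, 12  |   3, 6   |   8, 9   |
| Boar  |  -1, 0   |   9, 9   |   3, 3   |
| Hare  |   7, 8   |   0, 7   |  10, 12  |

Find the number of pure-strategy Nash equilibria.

Both Stag: Hunter 1 gets 10 (best alternative 7); Hunter 2 gets 12 (best alternative 9). Neither deviates — NE.
Both Boar: Hunter 1 gets 9 (best alternative 3); Hunter 2 gets 9 (best alternative 3). Neither deviates — NE.
Both Hare: Hunter 1 gets 10 (best alternative 8); Hunter 2 gets 12 (best alternative 8). Neither deviates — NE.
(Stag, Boar) is not a NE: Hunter 1 would switch to Boar (9 > 3).
No other cell survives both best-response checks, so there are 3 pure NE.

3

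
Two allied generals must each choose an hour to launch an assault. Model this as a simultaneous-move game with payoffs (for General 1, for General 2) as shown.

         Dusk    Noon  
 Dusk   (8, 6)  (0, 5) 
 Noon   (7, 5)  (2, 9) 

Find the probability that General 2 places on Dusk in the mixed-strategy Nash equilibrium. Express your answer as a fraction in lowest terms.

2/3

General 2's mix q on Dusk must make General 1 indifferent between Dusk and Noon.
General 1's payoff from Dusk: 8q + 0(1−q). From Noon: 7q + 2(1−q).
Set equal: 1q = 2(1−q) → q = 2/3.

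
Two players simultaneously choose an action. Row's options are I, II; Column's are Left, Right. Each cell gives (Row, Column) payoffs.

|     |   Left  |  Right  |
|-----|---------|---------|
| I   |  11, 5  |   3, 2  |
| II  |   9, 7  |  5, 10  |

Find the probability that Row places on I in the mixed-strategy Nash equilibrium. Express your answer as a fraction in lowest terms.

1/2

Row's mix p on I must make Column indifferent between Left and Right.
Column's payoff from Left: 5p + 7(1−p). From Right: 2p + 10(1−p).
Set equal: 3p = 3(1−p) → p = 3/6 = 1/2.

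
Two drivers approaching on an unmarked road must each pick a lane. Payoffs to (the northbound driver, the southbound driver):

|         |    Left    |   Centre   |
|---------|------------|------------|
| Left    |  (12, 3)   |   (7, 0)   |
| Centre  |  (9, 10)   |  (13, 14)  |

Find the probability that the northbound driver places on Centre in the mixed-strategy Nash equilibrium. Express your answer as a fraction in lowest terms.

The northbound driver's mix p on Left must make the southbound driver indifferent between Left and Centre.
The southbound driver's payoff from Left: 3p + 10(1−p). From Centre: 0p + 14(1−p).
Set equal: 3p = 4(1−p) → p = 4/7.
Probability on Centre is 1 − 4/7 = 3/7.

3/7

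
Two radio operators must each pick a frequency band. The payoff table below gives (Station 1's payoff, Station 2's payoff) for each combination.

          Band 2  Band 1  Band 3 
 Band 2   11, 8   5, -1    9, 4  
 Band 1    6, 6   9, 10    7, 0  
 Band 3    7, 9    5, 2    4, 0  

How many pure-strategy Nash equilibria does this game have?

Both Band 2: Station 1 gets 11 (best alternative 7); Station 2 gets 8 (best alternative 4). Neither deviates — NE.
Both Band 1: Station 1 gets 9 (best alternative 5); Station 2 gets 10 (best alternative 6). Neither deviates — NE.
Both Band 3 is not a NE: Station 1 would switch to Band 2 (9 > 4).
No other cell survives both best-response checks, so there are 2 pure NE.

2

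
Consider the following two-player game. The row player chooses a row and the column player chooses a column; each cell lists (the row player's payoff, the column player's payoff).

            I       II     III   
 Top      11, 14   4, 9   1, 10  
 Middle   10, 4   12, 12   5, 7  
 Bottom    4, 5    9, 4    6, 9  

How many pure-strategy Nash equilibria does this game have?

(Top, I): the row player gets 11 (best alternative 10); the column player gets 14 (best alternative 10). Neither deviates — NE.
(Middle, II): the row player gets 12 (best alternative 9); the column player gets 12 (best alternative 7). Neither deviates — NE.
(Bottom, III): the row player gets 6 (best alternative 5); the column player gets 9 (best alternative 5). Neither deviates — NE.
(Bottom, II) is not a NE: the row player would switch to Middle (12 > 9).
No other cell survives both best-response checks, so there are 3 pure NE.

3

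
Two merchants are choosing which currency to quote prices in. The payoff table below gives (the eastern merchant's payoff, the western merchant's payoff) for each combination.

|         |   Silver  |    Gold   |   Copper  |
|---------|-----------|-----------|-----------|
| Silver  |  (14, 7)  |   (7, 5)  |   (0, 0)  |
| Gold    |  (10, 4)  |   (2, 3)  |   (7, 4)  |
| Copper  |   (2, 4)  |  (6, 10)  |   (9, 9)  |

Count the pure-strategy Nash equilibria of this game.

Both Silver: the eastern merchant gets 14 (best alternative 10); the western merchant gets 7 (best alternative 5). Neither deviates — NE.
Both Gold is not a NE: the eastern merchant would switch to Silver (7 > 2).
No other cell survives both best-response checks, so there is 1 pure NE.

1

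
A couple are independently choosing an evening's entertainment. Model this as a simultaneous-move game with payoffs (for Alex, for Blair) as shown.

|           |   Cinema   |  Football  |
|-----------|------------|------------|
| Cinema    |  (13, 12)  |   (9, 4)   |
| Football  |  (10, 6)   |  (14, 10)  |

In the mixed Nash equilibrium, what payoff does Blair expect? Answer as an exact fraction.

8

Alex mixes with probability p on Cinema, chosen so Blair is indifferent: 12p + 6(1−p) = 4p + 10(1−p) gives p = 1/3.
Blair's expected payoff is 12·1/3 + 6·2/3 = 8.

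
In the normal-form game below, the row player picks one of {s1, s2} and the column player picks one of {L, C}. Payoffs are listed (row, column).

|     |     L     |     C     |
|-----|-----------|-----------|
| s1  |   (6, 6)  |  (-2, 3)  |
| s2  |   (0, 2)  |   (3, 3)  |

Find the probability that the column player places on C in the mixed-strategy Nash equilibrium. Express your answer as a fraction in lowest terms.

The column player's mix q on L must make the row player indifferent between s1 and s2.
The row player's payoff from s1: 6q + (-2)(1−q). From s2: 0q + 3(1−q).
Set equal: 6q = 5(1−q) → q = 5/11.
Probability on C is 1 − 5/11 = 6/11.

6/11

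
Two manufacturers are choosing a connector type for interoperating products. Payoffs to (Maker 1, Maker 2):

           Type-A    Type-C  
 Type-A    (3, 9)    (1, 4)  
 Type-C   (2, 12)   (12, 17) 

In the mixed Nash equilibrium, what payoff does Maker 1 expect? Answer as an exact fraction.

Maker 2 mixes with probability q on Type-A, chosen so Maker 1 is indifferent: 3q + 1(1−q) = 2q + 12(1−q) gives q = 11/12.
Maker 1's expected payoff (from either row, since indifferent) is 3·11/12 + 1·1/12 = 17/6.

17/6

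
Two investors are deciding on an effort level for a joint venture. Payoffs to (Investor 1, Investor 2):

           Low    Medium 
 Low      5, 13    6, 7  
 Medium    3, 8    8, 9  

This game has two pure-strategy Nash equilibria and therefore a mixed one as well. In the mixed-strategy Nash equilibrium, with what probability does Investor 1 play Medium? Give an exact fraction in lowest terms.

Investor 1's mix p on Low must make Investor 2 indifferent between Low and Medium.
Investor 2's payoff from Low: 13p + 8(1−p). From Medium: 7p + 9(1−p).
Set equal: 6p = 1(1−p) → p = 1/7.
Probability on Medium is 1 − 1/7 = 6/7.

6/7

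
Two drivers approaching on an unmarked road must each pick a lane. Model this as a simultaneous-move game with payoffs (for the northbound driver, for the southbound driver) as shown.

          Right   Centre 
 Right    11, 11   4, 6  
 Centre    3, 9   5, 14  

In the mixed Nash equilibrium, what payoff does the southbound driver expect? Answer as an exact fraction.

10

The northbound driver mixes with probability p on Right, chosen so the southbound driver is indifferent: 11p + 9(1−p) = 6p + 14(1−p) gives p = 1/2.
The southbound driver's expected payoff is 11·1/2 + 9·1/2 = 10.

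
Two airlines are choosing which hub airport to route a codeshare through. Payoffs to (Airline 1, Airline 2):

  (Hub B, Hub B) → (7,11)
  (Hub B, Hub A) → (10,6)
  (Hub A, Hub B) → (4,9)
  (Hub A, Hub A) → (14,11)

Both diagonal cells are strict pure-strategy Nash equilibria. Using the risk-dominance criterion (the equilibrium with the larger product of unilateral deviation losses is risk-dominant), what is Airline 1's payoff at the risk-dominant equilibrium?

At both Hub B: Airline 1 loses 7 − 4 = 3 by deviating; Airline 2 loses 11 − 6 = 5. Product = 3·5 = 15.
At both Hub A: Airline 1 loses 14 − 10 = 4 by deviating; Airline 2 loses 11 − 9 = 2. Product = 4·2 = 8.
15 > 8, so both Hub B is risk-dominant. Airline 1's payoff there is 7.

7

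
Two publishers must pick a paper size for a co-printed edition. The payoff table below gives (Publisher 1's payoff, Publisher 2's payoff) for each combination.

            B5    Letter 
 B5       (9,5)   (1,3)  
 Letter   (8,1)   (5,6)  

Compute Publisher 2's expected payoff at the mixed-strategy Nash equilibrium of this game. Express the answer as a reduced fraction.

27/7

Publisher 1 mixes with probability p on B5, chosen so Publisher 2 is indifferent: 5p + 1(1−p) = 3p + 6(1−p) gives p = 5/7.
Publisher 2's expected payoff is 5·5/7 + 1·2/7 = 27/7.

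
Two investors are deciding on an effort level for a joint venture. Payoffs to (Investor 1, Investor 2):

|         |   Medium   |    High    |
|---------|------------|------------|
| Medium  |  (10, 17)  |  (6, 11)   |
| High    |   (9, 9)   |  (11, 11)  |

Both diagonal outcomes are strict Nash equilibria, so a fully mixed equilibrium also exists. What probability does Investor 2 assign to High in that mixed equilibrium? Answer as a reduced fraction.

1/6

Investor 2's mix q on Medium must make Investor 1 indifferent between Medium and High.
Investor 1's payoff from Medium: 10q + 6(1−q). From High: 9q + 11(1−q).
Set equal: 1q = 5(1−q) → q = 5/6.
Probability on High is 1 − 5/6 = 1/6.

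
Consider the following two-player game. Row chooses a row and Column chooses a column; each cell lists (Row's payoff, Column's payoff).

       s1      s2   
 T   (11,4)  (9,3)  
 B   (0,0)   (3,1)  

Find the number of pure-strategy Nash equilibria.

1

(T, s1): Row gets 11 (best alternative 0); Column gets 4 (best alternative 3). Neither deviates — NE.
(B, s2) is not a NE: Row would switch to T (9 > 3).
No other cell survives both best-response checks, so there is 1 pure NE.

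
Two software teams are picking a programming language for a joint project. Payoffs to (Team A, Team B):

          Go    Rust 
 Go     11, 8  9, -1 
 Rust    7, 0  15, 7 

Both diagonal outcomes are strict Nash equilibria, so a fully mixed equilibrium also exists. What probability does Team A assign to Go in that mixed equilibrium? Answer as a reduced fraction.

Team A's mix p on Go must make Team B indifferent between Go and Rust.
Team B's payoff from Go: 8p + 0(1−p). From Rust: (-1)p + 7(1−p).
Set equal: 9p = 7(1−p) → p = 7/16.

7/16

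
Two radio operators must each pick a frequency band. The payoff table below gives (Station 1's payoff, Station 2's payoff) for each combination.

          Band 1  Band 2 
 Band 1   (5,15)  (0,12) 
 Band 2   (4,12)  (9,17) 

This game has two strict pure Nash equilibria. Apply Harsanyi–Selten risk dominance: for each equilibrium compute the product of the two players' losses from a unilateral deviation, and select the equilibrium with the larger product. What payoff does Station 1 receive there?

9

At both Band 1: Station 1 loses 5 − 4 = 1 by deviating; Station 2 loses 15 − 12 = 3. Product = 1·3 = 3.
At both Band 2: Station 1 loses 9 − 0 = 9 by deviating; Station 2 loses 17 − 12 = 5. Product = 9·5 = 45.
45 > 3, so both Band 2 is risk-dominant. Station 1's payoff there is 9.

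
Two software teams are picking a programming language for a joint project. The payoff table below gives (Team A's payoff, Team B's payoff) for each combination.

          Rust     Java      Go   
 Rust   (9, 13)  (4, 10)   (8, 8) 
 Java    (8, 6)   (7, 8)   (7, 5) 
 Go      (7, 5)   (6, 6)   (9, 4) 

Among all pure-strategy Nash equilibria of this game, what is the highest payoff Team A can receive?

Both Rust is a pure NE (Team A: 9 ≥ 8; Team B: 13 ≥ 10). Team A gets 9.
Both Java is a pure NE (Team A: 7 ≥ 6; Team B: 8 ≥ 6). Team A gets 7.
Every other cell has a profitable deviation for at least one player. Highest of {9, 7} is 9.

9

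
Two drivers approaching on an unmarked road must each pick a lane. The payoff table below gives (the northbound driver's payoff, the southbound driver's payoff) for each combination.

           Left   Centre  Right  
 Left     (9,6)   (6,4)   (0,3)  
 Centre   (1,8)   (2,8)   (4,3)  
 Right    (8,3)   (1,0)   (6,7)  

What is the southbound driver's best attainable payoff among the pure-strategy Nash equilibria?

7

Both Left is a pure NE (the northbound driver: 9 ≥ 8; the southbound driver: 6 ≥ 4). The southbound driver gets 6.
Both Right is a pure NE (the northbound driver: 6 ≥ 4; the southbound driver: 7 ≥ 3). The southbound driver gets 7.
Every other cell has a profitable deviation for at least one player. Highest of {6, 7} is 7.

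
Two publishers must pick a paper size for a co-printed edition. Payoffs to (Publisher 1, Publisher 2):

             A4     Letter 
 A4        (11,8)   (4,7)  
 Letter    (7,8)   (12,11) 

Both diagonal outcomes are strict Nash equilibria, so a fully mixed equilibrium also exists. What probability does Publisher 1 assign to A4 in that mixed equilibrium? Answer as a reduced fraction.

Publisher 1's mix p on A4 must make Publisher 2 indifferent between A4 and Letter.
Publisher 2's payoff from A4: 8p + 8(1−p). From Letter: 7p + 11(1−p).
Set equal: 1p = 3(1−p) → p = 3/4.

3/4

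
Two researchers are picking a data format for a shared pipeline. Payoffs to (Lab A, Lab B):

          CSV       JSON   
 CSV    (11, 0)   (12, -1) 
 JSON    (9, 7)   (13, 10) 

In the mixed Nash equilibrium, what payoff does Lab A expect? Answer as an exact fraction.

Lab B mixes with probability q on CSV, chosen so Lab A is indifferent: 11q + 12(1−q) = 9q + 13(1−q) gives q = 1/3.
Lab A's expected payoff (from either row, since indifferent) is 11·1/3 + 12·2/3 = 35/3.

35/3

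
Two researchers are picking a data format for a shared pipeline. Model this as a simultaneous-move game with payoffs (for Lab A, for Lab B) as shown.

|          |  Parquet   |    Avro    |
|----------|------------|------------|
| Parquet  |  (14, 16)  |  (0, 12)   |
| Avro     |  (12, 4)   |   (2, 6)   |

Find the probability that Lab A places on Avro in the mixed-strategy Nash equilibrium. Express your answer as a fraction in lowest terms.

Lab A's mix p on Parquet must make Lab B indifferent between Parquet and Avro.
Lab B's payoff from Parquet: 16p + 4(1−p). From Avro: 12p + 6(1−p).
Set equal: 4p = 2(1−p) → p = 2/6 = 1/3.
Probability on Avro is 1 − 1/3 = 2/3.

2/3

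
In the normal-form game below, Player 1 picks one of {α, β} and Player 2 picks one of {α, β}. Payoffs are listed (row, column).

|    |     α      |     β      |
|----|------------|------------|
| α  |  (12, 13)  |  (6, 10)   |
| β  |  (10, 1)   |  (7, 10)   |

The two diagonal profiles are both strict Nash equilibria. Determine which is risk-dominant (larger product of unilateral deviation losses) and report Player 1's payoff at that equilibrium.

7

At both α: Player 1 loses 12 − 10 = 2 by deviating; Player 2 loses 13 − 10 = 3. Product = 2·3 = 6.
At both β: Player 1 loses 7 − 6 = 1 by deviating; Player 2 loses 10 − 1 = 9. Product = 1·9 = 9.
9 > 6, so both β is risk-dominant. Player 1's payoff there is 7.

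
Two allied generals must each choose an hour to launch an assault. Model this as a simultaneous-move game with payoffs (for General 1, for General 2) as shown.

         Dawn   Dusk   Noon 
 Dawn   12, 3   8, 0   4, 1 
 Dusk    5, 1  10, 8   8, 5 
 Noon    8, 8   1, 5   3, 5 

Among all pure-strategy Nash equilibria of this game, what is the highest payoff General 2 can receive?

8

Both Dawn is a pure NE (General 1: 12 ≥ 8; General 2: 3 ≥ 1). General 2 gets 3.
Both Dusk is a pure NE (General 1: 10 ≥ 8; General 2: 8 ≥ 5). General 2 gets 8.
Every other cell has a profitable deviation for at least one player. Highest of {3, 8} is 8.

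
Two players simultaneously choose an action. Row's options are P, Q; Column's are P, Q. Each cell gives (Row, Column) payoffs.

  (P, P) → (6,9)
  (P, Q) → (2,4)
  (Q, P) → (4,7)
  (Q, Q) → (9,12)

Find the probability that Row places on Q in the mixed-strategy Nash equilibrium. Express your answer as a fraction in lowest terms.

1/2

Row's mix p on P must make Column indifferent between P and Q.
Column's payoff from P: 9p + 7(1−p). From Q: 4p + 12(1−p).
Set equal: 5p = 5(1−p) → p = 5/10 = 1/2.
Probability on Q is 1 − 1/2 = 1/2.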